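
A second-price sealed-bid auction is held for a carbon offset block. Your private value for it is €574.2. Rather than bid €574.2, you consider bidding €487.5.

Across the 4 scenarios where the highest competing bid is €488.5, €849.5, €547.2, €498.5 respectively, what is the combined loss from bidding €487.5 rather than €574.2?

The deviation costs you only when the competing bid falls strictly between €487.5 and €574.2; elsewhere both bids give the same outcome.
€488.5: truthful payoff €85.7, deviation payoff €0 → loss €85.7.
€849.5: outcomes coincide → loss €0.
€547.2: truthful payoff €27, deviation payoff €0 → loss €27.
€498.5: truthful payoff €75.7, deviation payoff €0 → loss €75.7.
Total loss = €85.7 + €27 + €75.7 = €188.4.

€188.4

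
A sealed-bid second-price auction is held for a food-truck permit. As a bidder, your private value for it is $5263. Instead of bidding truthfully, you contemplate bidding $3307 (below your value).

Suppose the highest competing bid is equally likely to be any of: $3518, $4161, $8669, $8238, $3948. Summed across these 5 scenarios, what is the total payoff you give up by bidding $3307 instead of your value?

$4162

The deviation costs you only when the competing bid falls strictly between $3307 and $5263; elsewhere both bids give the same outcome.
$3518: truthful payoff $1745, deviation payoff $0 → loss $1745.
$4161: truthful payoff $1102, deviation payoff $0 → loss $1102.
$8669: outcomes coincide → loss $0.
$8238: outcomes coincide → loss $0.
$3948: truthful payoff $1315, deviation payoff $0 → loss $1315.
Total loss = $1745 + $1102 + $1315 = $4162.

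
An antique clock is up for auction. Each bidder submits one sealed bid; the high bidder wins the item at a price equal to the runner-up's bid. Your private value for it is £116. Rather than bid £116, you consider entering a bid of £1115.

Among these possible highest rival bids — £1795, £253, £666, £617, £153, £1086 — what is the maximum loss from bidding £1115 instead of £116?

£970

£1795: same outcome either way → loss £0.
£253: truthful gives £0, deviation gives −£137 → loss £137.
£666: truthful gives £0, deviation gives −£550 → loss £550.
£617: truthful gives £0, deviation gives −£501 → loss £501.
£153: truthful gives £0, deviation gives −£37 → loss £37.
£1086: truthful gives £0, deviation gives −£970 → loss £970.
Maximum loss: £970.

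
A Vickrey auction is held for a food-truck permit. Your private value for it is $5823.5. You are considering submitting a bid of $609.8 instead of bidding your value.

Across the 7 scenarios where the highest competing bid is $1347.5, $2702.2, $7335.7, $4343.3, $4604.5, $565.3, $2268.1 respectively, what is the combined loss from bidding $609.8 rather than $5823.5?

$13851.9

The deviation costs you only when the competing bid falls strictly between $609.8 and $5823.5; elsewhere both bids give the same outcome.
$1347.5: truthful payoff $4476, deviation payoff $0 → loss $4476.
$2702.2: truthful payoff $3121.3, deviation payoff $0 → loss $3121.3.
$7335.7: outcomes coincide → loss $0.
$4343.3: truthful payoff $1480.2, deviation payoff $0 → loss $1480.2.
$4604.5: truthful payoff $1219, deviation payoff $0 → loss $1219.
$565.3: outcomes coincide → loss $0.
$2268.1: truthful payoff $3555.4, deviation payoff $0 → loss $3555.4.
Total loss = $4476 + $3121.3 + $1480.2 + $1219 + $3555.4 = $13851.9.
Because the price is fixed by the runner-up's bid, deviating from your value can only change a good outcome into a bad one — never the reverse.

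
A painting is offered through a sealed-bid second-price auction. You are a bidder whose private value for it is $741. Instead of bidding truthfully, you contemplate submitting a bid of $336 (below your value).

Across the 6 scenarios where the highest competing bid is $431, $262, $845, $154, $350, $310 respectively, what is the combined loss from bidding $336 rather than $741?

The deviation costs you only when the competing bid falls strictly between $336 and $741; elsewhere both bids give the same outcome.
$431: truthful payoff $310, deviation payoff $0 → loss $310.
$262: outcomes coincide → loss $0.
$845: outcomes coincide → loss $0.
$154: outcomes coincide → loss $0.
$350: truthful payoff $391, deviation payoff $0 → loss $391.
$310: outcomes coincide → loss $0.
Total loss = $310 + $391 = $701.

$701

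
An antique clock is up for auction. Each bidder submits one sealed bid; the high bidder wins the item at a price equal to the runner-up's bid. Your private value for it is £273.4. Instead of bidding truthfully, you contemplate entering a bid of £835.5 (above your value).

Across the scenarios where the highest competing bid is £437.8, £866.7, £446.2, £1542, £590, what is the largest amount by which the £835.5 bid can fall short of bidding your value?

£316.6

£437.8: truthful gives £0, deviation gives −£164.4 → loss £164.4.
£866.7: same outcome either way → loss £0.
£446.2: truthful gives £0, deviation gives −£172.8 → loss £172.8.
£1542: same outcome either way → loss £0.
£590: truthful gives £0, deviation gives −£316.6 → loss £316.6.
Maximum loss: £316.6.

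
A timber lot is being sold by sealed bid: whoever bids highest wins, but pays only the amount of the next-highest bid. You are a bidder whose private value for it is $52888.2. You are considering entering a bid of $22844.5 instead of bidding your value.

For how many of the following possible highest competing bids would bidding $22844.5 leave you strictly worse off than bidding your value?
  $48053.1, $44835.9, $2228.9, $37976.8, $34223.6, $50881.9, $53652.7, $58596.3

5

The deviation hurts exactly when the highest competing bid lies strictly between $22844.5 and $52888.2 — underbidding then forfeits a profitable win.
$48053.1: inside the interval → strictly worse (loss $4835.1).
$44835.9: inside the interval → strictly worse (loss $8052.3).
$2228.9: below both → same outcome either way.
$37976.8: inside the interval → strictly worse (loss $14911.4).
$34223.6: inside the interval → strictly worse (loss $18664.6).
$50881.9: inside the interval → strictly worse (loss $2006.3).
$53652.7: above both → same outcome either way.
$58596.3: above both → same outcome either way.
Count: 5.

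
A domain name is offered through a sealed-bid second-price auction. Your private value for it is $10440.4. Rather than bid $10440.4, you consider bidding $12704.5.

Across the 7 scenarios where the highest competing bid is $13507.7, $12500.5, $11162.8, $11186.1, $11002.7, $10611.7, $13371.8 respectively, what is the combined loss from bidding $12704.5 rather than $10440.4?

$4261.8

The deviation costs you only when the competing bid falls strictly between $10440.4 and $12704.5; elsewhere both bids give the same outcome.
$13507.7: outcomes coincide → loss $0.
$12500.5: truthful payoff $0, deviation payoff −$2060.1 → loss $2060.1.
$11162.8: truthful payoff $0, deviation payoff −$722.4 → loss $722.4.
$11186.1: truthful payoff $0, deviation payoff −$745.7 → loss $745.7.
$11002.7: truthful payoff $0, deviation payoff −$562.3 → loss $562.3.
$10611.7: truthful payoff $0, deviation payoff −$171.3 → loss $171.3.
$13371.8: outcomes coincide → loss $0.
Total loss = $2060.1 + $722.4 + $745.7 + $562.3 + $171.3 = $4261.8.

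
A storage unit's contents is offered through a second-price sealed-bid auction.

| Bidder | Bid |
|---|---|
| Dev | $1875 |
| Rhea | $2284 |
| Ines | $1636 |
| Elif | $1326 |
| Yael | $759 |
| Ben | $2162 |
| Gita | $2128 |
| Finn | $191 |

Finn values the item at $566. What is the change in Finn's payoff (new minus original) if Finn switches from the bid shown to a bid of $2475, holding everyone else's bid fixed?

The highest bid among the other bidders is $2284; Finn's bid doesn't change that.
Original bid $191: Finn is not highest (top rival bid is $2284); payoff $0.
Alternative bid $2475: Finn is highest, pays the top rival bid $2284; payoff $566 − $2284 = −$1718.
Change in payoff = −$1718 − ($0) = −$1718.

−$1718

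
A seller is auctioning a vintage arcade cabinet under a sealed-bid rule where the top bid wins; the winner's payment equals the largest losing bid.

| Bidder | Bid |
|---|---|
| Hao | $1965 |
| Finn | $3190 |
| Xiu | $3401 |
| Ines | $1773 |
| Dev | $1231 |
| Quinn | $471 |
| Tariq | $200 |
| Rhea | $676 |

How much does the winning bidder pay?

Highest bid: Xiu at $3401, so Xiu wins.
Second-highest bid: Finn at $3190 — that is the price the winner pays.

$3190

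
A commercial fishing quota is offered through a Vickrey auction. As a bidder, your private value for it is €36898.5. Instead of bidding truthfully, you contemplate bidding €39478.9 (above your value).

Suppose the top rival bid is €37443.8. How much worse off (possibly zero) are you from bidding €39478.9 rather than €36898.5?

€545.3

Bidding your value €36898.5: you lose (since €36898.5 < €37443.8). Payoff €0.
Bidding €39478.9: you win and pay €37443.8. Payoff €36898.5 − €37443.8 = −€545.3.
The competing bid €37443.8 lies between your value and your inflated bid, so overbidding wins an item priced above your value.
Loss from deviating = €0 − (−€545.3) = €545.3.
Truthful bidding weakly dominates here: raising your bid can only win items priced above your value, and lowering it can only forfeit items priced below.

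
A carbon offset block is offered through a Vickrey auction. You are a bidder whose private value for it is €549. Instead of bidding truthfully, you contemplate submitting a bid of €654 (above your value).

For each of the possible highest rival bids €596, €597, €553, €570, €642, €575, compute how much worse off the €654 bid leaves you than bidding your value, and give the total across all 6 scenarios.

€239

The deviation costs you only when the competing bid falls strictly between €549 and €654; elsewhere both bids give the same outcome.
€596: truthful payoff €0, deviation payoff −€47 → loss €47.
€597: truthful payoff €0, deviation payoff −€48 → loss €48.
€553: truthful payoff €0, deviation payoff −€4 → loss €4.
€570: truthful payoff €0, deviation payoff −€21 → loss €21.
€642: truthful payoff €0, deviation payoff −€93 → loss €93.
€575: truthful payoff €0, deviation payoff −€26 → loss €26.
Total loss = €47 + €48 + €4 + €21 + €93 + €26 = €239.
Because the price is fixed by the runner-up's bid, deviating from your value can only change a good outcome into a bad one — never the reverse.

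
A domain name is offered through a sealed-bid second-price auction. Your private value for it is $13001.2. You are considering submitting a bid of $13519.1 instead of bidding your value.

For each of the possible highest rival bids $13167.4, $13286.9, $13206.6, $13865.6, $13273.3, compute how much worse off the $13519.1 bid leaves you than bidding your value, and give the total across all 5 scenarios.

The deviation costs you only when the competing bid falls strictly between $13001.2 and $13519.1; elsewhere both bids give the same outcome.
$13167.4: truthful payoff $0, deviation payoff −$166.2 → loss $166.2.
$13286.9: truthful payoff $0, deviation payoff −$285.7 → loss $285.7.
$13206.6: truthful payoff $0, deviation payoff −$205.4 → loss $205.4.
$13865.6: outcomes coincide → loss $0.
$13273.3: truthful payoff $0, deviation payoff −$272.1 → loss $272.1.
Total loss = $166.2 + $285.7 + $205.4 + $272.1 = $929.4.

$929.4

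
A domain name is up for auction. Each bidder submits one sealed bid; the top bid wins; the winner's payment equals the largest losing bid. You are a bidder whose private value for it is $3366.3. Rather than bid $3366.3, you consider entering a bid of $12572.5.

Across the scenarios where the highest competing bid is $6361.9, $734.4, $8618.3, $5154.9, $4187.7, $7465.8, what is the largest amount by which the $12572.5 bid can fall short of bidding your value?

$5252

$6361.9: truthful gives $0, deviation gives −$2995.6 → loss $2995.6.
$734.4: same outcome either way → loss $0.
$8618.3: truthful gives $0, deviation gives −$5252 → loss $5252.
$5154.9: truthful gives $0, deviation gives −$1788.6 → loss $1788.6.
$4187.7: truthful gives $0, deviation gives −$821.4 → loss $821.4.
$7465.8: truthful gives $0, deviation gives −$4099.5 → loss $4099.5.
Maximum loss: $5252.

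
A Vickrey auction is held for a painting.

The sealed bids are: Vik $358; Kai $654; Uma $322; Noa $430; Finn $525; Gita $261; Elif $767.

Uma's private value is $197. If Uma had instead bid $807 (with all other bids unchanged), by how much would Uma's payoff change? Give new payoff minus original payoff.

−$570

The highest bid among the other bidders is $767; Uma's bid doesn't change that.
Original bid $322: Uma is not highest (top rival bid is $767); payoff $0.
Alternative bid $807: Uma is highest, pays the top rival bid $767; payoff $197 − $767 = −$570.
Change in payoff = −$570 − ($0) = −$570.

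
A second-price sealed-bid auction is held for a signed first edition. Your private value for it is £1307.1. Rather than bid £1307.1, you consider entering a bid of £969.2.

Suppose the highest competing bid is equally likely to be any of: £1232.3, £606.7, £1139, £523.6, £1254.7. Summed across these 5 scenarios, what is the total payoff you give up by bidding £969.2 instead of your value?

£295.3

The deviation costs you only when the competing bid falls strictly between £969.2 and £1307.1; elsewhere both bids give the same outcome.
£1232.3: truthful payoff £74.8, deviation payoff £0 → loss £74.8.
£606.7: outcomes coincide → loss £0.
£1139: truthful payoff £168.1, deviation payoff £0 → loss £168.1.
£523.6: outcomes coincide → loss £0.
£1254.7: truthful payoff £52.4, deviation payoff £0 → loss £52.4.
Total loss = £74.8 + £168.1 + £52.4 = £295.3.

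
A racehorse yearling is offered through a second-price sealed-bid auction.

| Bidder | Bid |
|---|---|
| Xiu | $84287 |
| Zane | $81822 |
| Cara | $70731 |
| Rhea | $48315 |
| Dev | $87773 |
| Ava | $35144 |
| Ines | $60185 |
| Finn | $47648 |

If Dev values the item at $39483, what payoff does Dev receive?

−$44804

Highest bid: Dev at $87773, so Dev wins.
Second-highest bid: Xiu at $84287 — that is the price the winner pays.
Dev's payoff = value − price = $39483 − $84287 = −$44804.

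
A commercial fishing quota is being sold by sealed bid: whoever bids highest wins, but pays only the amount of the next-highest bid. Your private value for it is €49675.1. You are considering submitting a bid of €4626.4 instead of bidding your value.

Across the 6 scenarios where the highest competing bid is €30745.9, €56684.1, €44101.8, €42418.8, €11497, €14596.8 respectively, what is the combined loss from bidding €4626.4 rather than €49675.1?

€105015.2

The deviation costs you only when the competing bid falls strictly between €4626.4 and €49675.1; elsewhere both bids give the same outcome.
€30745.9: truthful payoff €18929.2, deviation payoff €0 → loss €18929.2.
€56684.1: outcomes coincide → loss €0.
€44101.8: truthful payoff €5573.3, deviation payoff €0 → loss €5573.3.
€42418.8: truthful payoff €7256.3, deviation payoff €0 → loss €7256.3.
€11497: truthful payoff €38178.1, deviation payoff €0 → loss €38178.1.
€14596.8: truthful payoff €35078.3, deviation payoff €0 → loss €35078.3.
Total loss = €18929.2 + €5573.3 + €7256.3 + €38178.1 + €35078.3 = €105015.2.
Truthful bidding weakly dominates here: raising your bid can only win items priced above your value, and lowering it can only forfeit items priced below.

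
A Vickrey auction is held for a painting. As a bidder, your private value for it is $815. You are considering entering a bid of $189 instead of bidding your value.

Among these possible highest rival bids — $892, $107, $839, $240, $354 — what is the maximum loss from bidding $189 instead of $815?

$892: same outcome either way → loss $0.
$107: same outcome either way → loss $0.
$839: same outcome either way → loss $0.
$240: truthful gives $575, deviation gives $0 → loss $575.
$354: truthful gives $461, deviation gives $0 → loss $461.
Maximum loss: $575.

$575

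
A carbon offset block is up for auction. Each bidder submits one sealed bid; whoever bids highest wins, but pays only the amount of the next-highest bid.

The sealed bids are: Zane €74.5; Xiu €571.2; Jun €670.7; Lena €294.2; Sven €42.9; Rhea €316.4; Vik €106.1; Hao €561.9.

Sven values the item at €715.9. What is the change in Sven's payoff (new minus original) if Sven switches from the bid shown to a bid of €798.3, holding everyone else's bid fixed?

€45.2

The highest bid among the other bidders is €670.7; Sven's bid doesn't change that.
Original bid €42.9: Sven is not highest (top rival bid is €670.7); payoff €0.
Alternative bid €798.3: Sven is highest, pays the top rival bid €670.7; payoff €715.9 − €670.7 = €45.2.
Change in payoff = €45.2 − (€0) = €45.2.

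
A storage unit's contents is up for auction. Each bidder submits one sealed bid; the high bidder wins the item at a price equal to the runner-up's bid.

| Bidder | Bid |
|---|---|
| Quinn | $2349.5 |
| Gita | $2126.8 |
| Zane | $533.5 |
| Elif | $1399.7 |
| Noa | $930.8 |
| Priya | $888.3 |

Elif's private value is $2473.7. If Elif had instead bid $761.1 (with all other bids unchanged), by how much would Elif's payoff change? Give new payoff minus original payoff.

The highest bid among the other bidders is $2349.5; Elif's bid doesn't change that.
Original bid $1399.7: Elif is not highest (top rival bid is $2349.5); payoff $0.
Alternative bid $761.1: Elif is not highest (top rival bid is $2349.5); payoff $0.
Change in payoff = $0 − ($0) = $0.

$0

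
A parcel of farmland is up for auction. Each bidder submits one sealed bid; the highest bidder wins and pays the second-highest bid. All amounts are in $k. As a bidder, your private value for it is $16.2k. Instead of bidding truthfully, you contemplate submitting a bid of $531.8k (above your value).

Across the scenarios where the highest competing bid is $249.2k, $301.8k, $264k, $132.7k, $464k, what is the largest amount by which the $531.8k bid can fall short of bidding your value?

$447.8k

$249.2k: truthful gives $0k, deviation gives −$233k → loss $233k.
$301.8k: truthful gives $0k, deviation gives −$285.6k → loss $285.6k.
$264k: truthful gives $0k, deviation gives −$247.8k → loss $247.8k.
$132.7k: truthful gives $0k, deviation gives −$116.5k → loss $116.5k.
$464k: truthful gives $0k, deviation gives −$447.8k → loss $447.8k.
Maximum loss: $447.8k.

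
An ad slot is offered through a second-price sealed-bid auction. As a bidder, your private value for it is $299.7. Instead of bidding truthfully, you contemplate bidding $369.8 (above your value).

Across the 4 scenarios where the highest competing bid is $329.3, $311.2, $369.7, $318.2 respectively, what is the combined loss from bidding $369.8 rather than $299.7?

$129.6

The deviation costs you only when the competing bid falls strictly between $299.7 and $369.8; elsewhere both bids give the same outcome.
$329.3: truthful payoff $0, deviation payoff −$29.6 → loss $29.6.
$311.2: truthful payoff $0, deviation payoff −$11.5 → loss $11.5.
$369.7: truthful payoff $0, deviation payoff −$70 → loss $70.
$318.2: truthful payoff $0, deviation payoff −$18.5 → loss $18.5.
Total loss = $29.6 + $11.5 + $70 + $18.5 = $129.6.
In a second-price auction your bid sets only whether you win, not what you pay, so bidding your true value is weakly dominant.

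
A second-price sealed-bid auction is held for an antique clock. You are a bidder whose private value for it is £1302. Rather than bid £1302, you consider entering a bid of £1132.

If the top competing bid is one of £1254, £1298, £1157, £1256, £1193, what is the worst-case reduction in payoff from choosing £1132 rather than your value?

£1254: truthful gives £48, deviation gives £0 → loss £48.
£1298: truthful gives £4, deviation gives £0 → loss £4.
£1157: truthful gives £145, deviation gives £0 → loss £145.
£1256: truthful gives £46, deviation gives £0 → loss £46.
£1193: truthful gives £109, deviation gives £0 → loss £109.
Maximum loss: £145.

£145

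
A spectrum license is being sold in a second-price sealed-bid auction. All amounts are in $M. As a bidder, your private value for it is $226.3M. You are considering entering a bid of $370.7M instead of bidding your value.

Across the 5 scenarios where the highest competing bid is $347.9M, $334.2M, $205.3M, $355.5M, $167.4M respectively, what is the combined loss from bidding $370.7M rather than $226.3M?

$358.7M

The deviation costs you only when the competing bid falls strictly between $226.3M and $370.7M; elsewhere both bids give the same outcome.
$347.9M: truthful payoff $0M, deviation payoff −$121.6M → loss $121.6M.
$334.2M: truthful payoff $0M, deviation payoff −$107.9M → loss $107.9M.
$205.3M: outcomes coincide → loss $0M.
$355.5M: truthful payoff $0M, deviation payoff −$129.2M → loss $129.2M.
$167.4M: outcomes coincide → loss $0M.
Total loss = $121.6M + $107.9M + $129.2M = $358.7M.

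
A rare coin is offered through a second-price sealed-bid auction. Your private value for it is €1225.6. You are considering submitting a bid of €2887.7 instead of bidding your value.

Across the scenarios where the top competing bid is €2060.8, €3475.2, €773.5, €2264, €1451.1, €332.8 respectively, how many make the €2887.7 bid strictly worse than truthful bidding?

3

The deviation hurts exactly when the highest competing bid lies strictly between €1225.6 and €2887.7 — overbidding then wins at a price above your value.
€2060.8: inside the interval → strictly worse (loss €835.2).
€3475.2: above both → same outcome either way.
€773.5: below both → same outcome either way.
€2264: inside the interval → strictly worse (loss €1038.4).
€1451.1: inside the interval → strictly worse (loss €225.5).
€332.8: below both → same outcome either way.
Count: 3.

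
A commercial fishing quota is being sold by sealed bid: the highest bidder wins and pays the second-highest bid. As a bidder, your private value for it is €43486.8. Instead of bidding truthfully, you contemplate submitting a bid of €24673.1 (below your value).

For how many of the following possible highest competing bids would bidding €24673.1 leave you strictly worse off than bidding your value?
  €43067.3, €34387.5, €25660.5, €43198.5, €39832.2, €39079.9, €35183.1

The deviation hurts exactly when the highest competing bid lies strictly between €24673.1 and €43486.8 — underbidding then forfeits a profitable win.
€43067.3: inside the interval → strictly worse (loss €419.5).
€34387.5: inside the interval → strictly worse (loss €9099.3).
€25660.5: inside the interval → strictly worse (loss €17826.3).
€43198.5: inside the interval → strictly worse (loss €288.3).
€39832.2: inside the interval → strictly worse (loss €3654.6).
€39079.9: inside the interval → strictly worse (loss €4406.9).
€35183.1: inside the interval → strictly worse (loss €8303.7).
Count: 7.

7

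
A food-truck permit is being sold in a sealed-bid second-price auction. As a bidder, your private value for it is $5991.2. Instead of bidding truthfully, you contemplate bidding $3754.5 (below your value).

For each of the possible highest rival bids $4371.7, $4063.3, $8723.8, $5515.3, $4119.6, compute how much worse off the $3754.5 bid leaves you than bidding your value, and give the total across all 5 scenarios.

The deviation costs you only when the competing bid falls strictly between $3754.5 and $5991.2; elsewhere both bids give the same outcome.
$4371.7: truthful payoff $1619.5, deviation payoff $0 → loss $1619.5.
$4063.3: truthful payoff $1927.9, deviation payoff $0 → loss $1927.9.
$8723.8: outcomes coincide → loss $0.
$5515.3: truthful payoff $475.9, deviation payoff $0 → loss $475.9.
$4119.6: truthful payoff $1871.6, deviation payoff $0 → loss $1871.6.
Total loss = $1619.5 + $1927.9 + $475.9 + $1871.6 = $5894.9.

$5894.9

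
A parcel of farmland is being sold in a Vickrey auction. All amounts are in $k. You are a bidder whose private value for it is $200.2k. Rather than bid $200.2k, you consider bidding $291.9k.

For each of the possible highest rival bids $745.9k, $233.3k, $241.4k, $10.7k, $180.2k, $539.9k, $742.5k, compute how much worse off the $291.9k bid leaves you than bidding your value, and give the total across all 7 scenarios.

The deviation costs you only when the competing bid falls strictly between $200.2k and $291.9k; elsewhere both bids give the same outcome.
$745.9k: outcomes coincide → loss $0k.
$233.3k: truthful payoff $0k, deviation payoff −$33.1k → loss $33.1k.
$241.4k: truthful payoff $0k, deviation payoff −$41.2k → loss $41.2k.
$10.7k: outcomes coincide → loss $0k.
$180.2k: outcomes coincide → loss $0k.
$539.9k: outcomes coincide → loss $0k.
$742.5k: outcomes coincide → loss $0k.
Total loss = $33.1k + $41.2k = $74.3k.
In a second-price auction your bid sets only whether you win, not what you pay, so bidding your true value is weakly dominant.

$74.3k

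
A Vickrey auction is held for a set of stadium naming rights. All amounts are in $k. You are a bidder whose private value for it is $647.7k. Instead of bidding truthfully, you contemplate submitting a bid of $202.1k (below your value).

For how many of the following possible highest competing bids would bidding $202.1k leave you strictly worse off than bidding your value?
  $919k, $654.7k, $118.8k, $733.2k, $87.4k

The deviation hurts exactly when the highest competing bid lies strictly between $202.1k and $647.7k — underbidding then forfeits a profitable win.
$919k: above both → same outcome either way.
$654.7k: above both → same outcome either way.
$118.8k: below both → same outcome either way.
$733.2k: above both → same outcome either way.
$87.4k: below both → same outcome either way.
Count: 0.

0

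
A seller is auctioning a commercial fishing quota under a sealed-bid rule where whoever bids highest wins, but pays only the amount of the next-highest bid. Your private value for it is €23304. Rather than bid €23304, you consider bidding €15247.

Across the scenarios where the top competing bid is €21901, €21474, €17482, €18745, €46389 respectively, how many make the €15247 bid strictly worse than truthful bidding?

The deviation hurts exactly when the highest competing bid lies strictly between €15247 and €23304 — underbidding then forfeits a profitable win.
€21901: inside the interval → strictly worse (loss €1403).
€21474: inside the interval → strictly worse (loss €1830).
€17482: inside the interval → strictly worse (loss €5822).
€18745: inside the interval → strictly worse (loss €4559).
€46389: above both → same outcome either way.
Count: 4.

4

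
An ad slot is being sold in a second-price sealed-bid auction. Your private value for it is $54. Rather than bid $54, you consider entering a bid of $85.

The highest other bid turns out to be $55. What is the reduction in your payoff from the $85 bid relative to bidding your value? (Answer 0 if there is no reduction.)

$1

Bidding your value $54: you lose (since $54 < $55). Payoff $0.
Bidding $85: you win and pay $55. Payoff $54 − $55 = −$1.
The competing bid $55 lies between your value and your inflated bid, so overbidding wins an item priced above your value.
Loss from deviating = $0 − (−$1) = $1.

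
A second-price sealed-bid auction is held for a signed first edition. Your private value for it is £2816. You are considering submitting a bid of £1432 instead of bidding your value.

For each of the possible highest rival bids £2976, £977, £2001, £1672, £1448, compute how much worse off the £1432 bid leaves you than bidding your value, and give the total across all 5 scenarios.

£3327

The deviation costs you only when the competing bid falls strictly between £1432 and £2816; elsewhere both bids give the same outcome.
£2976: outcomes coincide → loss £0.
£977: outcomes coincide → loss £0.
£2001: truthful payoff £815, deviation payoff £0 → loss £815.
£1672: truthful payoff £1144, deviation payoff £0 → loss £1144.
£1448: truthful payoff £1368, deviation payoff £0 → loss £1368.
Total loss = £815 + £1144 + £1368 = £3327.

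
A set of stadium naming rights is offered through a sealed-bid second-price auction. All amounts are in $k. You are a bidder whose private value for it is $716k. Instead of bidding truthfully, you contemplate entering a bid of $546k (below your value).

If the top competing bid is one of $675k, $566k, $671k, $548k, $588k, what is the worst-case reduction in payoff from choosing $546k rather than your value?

$675k: truthful gives $41k, deviation gives $0k → loss $41k.
$566k: truthful gives $150k, deviation gives $0k → loss $150k.
$671k: truthful gives $45k, deviation gives $0k → loss $45k.
$548k: truthful gives $168k, deviation gives $0k → loss $168k.
$588k: truthful gives $128k, deviation gives $0k → loss $128k.
Maximum loss: $168k.

$168k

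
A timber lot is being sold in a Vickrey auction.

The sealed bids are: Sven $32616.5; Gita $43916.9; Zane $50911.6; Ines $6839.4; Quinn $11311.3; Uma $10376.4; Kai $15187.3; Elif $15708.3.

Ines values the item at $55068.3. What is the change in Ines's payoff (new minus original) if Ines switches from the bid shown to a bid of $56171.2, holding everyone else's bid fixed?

$4156.7

The highest bid among the other bidders is $50911.6; Ines's bid doesn't change that.
Original bid $6839.4: Ines is not highest (top rival bid is $50911.6); payoff $0.
Alternative bid $56171.2: Ines is highest, pays the top rival bid $50911.6; payoff $55068.3 − $50911.6 = $4156.7.
Change in payoff = $4156.7 − ($0) = $4156.7.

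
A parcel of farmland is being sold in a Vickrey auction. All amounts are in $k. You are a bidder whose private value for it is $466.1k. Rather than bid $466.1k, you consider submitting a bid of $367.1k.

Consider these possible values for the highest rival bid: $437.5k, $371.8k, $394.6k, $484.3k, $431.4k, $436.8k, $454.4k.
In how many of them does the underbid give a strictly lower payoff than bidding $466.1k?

The deviation hurts exactly when the highest competing bid lies strictly between $367.1k and $466.1k — underbidding then forfeits a profitable win.
$437.5k: inside the interval → strictly worse (loss $28.6k).
$371.8k: inside the interval → strictly worse (loss $94.3k).
$394.6k: inside the interval → strictly worse (loss $71.5k).
$484.3k: above both → same outcome either way.
$431.4k: inside the interval → strictly worse (loss $34.7k).
$436.8k: inside the interval → strictly worse (loss $29.3k).
$454.4k: inside the interval → strictly worse (loss $11.7k).
Count: 6.

6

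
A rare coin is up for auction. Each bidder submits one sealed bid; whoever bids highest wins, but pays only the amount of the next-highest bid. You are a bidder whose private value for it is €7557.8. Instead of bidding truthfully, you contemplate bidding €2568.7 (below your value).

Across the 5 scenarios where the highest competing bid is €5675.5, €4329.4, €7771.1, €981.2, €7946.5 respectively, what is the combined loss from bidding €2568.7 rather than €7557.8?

€5110.7

The deviation costs you only when the competing bid falls strictly between €2568.7 and €7557.8; elsewhere both bids give the same outcome.
€5675.5: truthful payoff €1882.3, deviation payoff €0 → loss €1882.3.
€4329.4: truthful payoff €3228.4, deviation payoff €0 → loss €3228.4.
€7771.1: outcomes coincide → loss €0.
€981.2: outcomes coincide → loss €0.
€7946.5: outcomes coincide → loss €0.
Total loss = €1882.3 + €3228.4 = €5110.7.
Because the price is fixed by the runner-up's bid, deviating from your value can only change a good outcome into a bad one — never the reverse.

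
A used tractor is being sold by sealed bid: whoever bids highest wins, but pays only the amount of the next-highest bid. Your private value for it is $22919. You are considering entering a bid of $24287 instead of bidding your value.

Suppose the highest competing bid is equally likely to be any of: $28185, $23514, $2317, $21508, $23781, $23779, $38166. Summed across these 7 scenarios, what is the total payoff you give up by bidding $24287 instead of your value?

$2317

The deviation costs you only when the competing bid falls strictly between $22919 and $24287; elsewhere both bids give the same outcome.
$28185: outcomes coincide → loss $0.
$23514: truthful payoff $0, deviation payoff −$595 → loss $595.
$2317: outcomes coincide → loss $0.
$21508: outcomes coincide → loss $0.
$23781: truthful payoff $0, deviation payoff −$862 → loss $862.
$23779: truthful payoff $0, deviation payoff −$860 → loss $860.
$38166: outcomes coincide → loss $0.
Total loss = $595 + $862 + $860 = $2317.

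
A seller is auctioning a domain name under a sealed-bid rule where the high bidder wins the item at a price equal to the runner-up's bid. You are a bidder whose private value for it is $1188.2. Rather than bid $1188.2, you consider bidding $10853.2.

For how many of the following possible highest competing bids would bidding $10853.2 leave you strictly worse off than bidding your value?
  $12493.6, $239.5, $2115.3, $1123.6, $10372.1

2

The deviation hurts exactly when the highest competing bid lies strictly between $1188.2 and $10853.2 — overbidding then wins at a price above your value.
$12493.6: above both → same outcome either way.
$239.5: below both → same outcome either way.
$2115.3: inside the interval → strictly worse (loss $927.1).
$1123.6: below both → same outcome either way.
$10372.1: inside the interval → strictly worse (loss $9183.9).
Count: 2.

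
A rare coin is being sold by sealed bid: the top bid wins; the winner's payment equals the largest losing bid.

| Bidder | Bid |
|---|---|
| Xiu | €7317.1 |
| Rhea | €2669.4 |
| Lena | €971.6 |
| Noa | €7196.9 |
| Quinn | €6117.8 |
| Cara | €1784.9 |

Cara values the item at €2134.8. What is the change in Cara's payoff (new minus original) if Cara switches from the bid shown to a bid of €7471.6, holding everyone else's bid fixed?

The highest bid among the other bidders is €7317.1; Cara's bid doesn't change that.
Original bid €1784.9: Cara is not highest (top rival bid is €7317.1); payoff €0.
Alternative bid €7471.6: Cara is highest, pays the top rival bid €7317.1; payoff €2134.8 − €7317.1 = −€5182.3.
Change in payoff = −€5182.3 − (€0) = −€5182.3.

−€5182.3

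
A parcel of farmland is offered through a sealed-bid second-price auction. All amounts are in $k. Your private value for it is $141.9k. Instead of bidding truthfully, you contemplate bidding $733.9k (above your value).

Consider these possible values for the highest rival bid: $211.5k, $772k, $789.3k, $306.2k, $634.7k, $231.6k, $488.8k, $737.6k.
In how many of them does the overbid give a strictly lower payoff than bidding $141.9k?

The deviation hurts exactly when the highest competing bid lies strictly between $141.9k and $733.9k — overbidding then wins at a price above your value.
$211.5k: inside the interval → strictly worse (loss $69.6k).
$772k: above both → same outcome either way.
$789.3k: above both → same outcome either way.
$306.2k: inside the interval → strictly worse (loss $164.3k).
$634.7k: inside the interval → strictly worse (loss $492.8k).
$231.6k: inside the interval → strictly worse (loss $89.7k).
$488.8k: inside the interval → strictly worse (loss $346.9k).
$737.6k: above both → same outcome either way.
Count: 5.

5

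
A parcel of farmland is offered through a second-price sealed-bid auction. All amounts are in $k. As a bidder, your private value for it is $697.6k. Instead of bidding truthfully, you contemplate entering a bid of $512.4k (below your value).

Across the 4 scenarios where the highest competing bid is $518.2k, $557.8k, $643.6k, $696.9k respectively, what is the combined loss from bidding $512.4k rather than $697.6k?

$373.9k

The deviation costs you only when the competing bid falls strictly between $512.4k and $697.6k; elsewhere both bids give the same outcome.
$518.2k: truthful payoff $179.4k, deviation payoff $0k → loss $179.4k.
$557.8k: truthful payoff $139.8k, deviation payoff $0k → loss $139.8k.
$643.6k: truthful payoff $54k, deviation payoff $0k → loss $54k.
$696.9k: truthful payoff $0.7k, deviation payoff $0k → loss $0.7k.
Total loss = $179.4k + $139.8k + $54k + $0.7k = $373.9k.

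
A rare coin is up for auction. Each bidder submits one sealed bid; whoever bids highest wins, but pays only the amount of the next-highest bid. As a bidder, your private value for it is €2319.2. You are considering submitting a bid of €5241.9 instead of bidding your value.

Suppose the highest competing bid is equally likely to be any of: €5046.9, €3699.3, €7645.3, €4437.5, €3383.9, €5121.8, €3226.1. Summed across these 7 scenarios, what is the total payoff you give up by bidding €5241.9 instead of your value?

€11000.3

The deviation costs you only when the competing bid falls strictly between €2319.2 and €5241.9; elsewhere both bids give the same outcome.
€5046.9: truthful payoff €0, deviation payoff −€2727.7 → loss €2727.7.
€3699.3: truthful payoff €0, deviation payoff −€1380.1 → loss €1380.1.
€7645.3: outcomes coincide → loss €0.
€4437.5: truthful payoff €0, deviation payoff −€2118.3 → loss €2118.3.
€3383.9: truthful payoff €0, deviation payoff −€1064.7 → loss €1064.7.
€5121.8: truthful payoff €0, deviation payoff −€2802.6 → loss €2802.6.
€3226.1: truthful payoff €0, deviation payoff −€906.9 → loss €906.9.
Total loss = €2727.7 + €1380.1 + €2118.3 + €1064.7 + €2802.6 + €906.9 = €11000.3.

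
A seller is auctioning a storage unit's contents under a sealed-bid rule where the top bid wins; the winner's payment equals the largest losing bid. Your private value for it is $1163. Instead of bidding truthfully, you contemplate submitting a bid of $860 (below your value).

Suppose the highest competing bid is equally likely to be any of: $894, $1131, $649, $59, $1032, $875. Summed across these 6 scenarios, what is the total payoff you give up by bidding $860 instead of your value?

The deviation costs you only when the competing bid falls strictly between $860 and $1163; elsewhere both bids give the same outcome.
$894: truthful payoff $269, deviation payoff $0 → loss $269.
$1131: truthful payoff $32, deviation payoff $0 → loss $32.
$649: outcomes coincide → loss $0.
$59: outcomes coincide → loss $0.
$1032: truthful payoff $131, deviation payoff $0 → loss $131.
$875: truthful payoff $288, deviation payoff $0 → loss $288.
Total loss = $269 + $32 + $131 + $288 = $720.
In a second-price auction your bid sets only whether you win, not what you pay, so bidding your true value is weakly dominant.

$720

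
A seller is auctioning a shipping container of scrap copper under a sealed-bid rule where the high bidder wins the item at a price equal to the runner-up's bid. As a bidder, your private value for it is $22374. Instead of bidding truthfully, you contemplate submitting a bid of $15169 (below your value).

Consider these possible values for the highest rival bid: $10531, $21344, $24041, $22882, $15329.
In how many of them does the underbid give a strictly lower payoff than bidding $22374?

The deviation hurts exactly when the highest competing bid lies strictly between $15169 and $22374 — underbidding then forfeits a profitable win.
$10531: below both → same outcome either way.
$21344: inside the interval → strictly worse (loss $1030).
$24041: above both → same outcome either way.
$22882: above both → same outcome either way.
$15329: inside the interval → strictly worse (loss $7045).
Count: 2.

2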